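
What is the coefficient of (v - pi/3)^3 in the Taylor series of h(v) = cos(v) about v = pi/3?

sqrt(3)/12

h(pi/3) = 1/2
h′(pi/3) = -sqrt(3)/2
h′′(pi/3) = -1/2
h′′′(pi/3) = sqrt(3)/2
The Taylor polynomial is Σ h^(k)(pi/3)/k! · (v - pi/3)^k.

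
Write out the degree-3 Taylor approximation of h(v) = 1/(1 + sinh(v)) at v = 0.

-7*v^3/6 + v^2 - v + 1

Let u equal the inner series; expand the outer function in u and truncate.
[v^0] = 1;  [v^1] = -1;  [v^2] = 1;  [v^3] = -7/6.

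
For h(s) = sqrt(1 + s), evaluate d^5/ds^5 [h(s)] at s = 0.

105/32

The coefficient of s^5 in the expansion is 7/256, so h^(5)(0) = 5! * (7/256) = 105/32.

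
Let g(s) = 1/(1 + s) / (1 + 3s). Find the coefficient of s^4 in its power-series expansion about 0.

Take the Cauchy product of the two expansions.
So c_4 = g^(4)(0)/4! = 121.

121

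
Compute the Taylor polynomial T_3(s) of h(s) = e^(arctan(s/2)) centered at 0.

Let u equal the inner series; expand the outer function in u and truncate.
h(0) = 1
h′(0) = 1/2
h′′(0) = 1/4
h′′′(0) = -1/8

-s^3/48 + s^2/8 + s/2 + 1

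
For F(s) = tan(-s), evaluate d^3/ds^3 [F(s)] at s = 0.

The coefficient of s^3 in the expansion is -1/3, so F′′′(0) = 3! * (-1/3) = -2.

-2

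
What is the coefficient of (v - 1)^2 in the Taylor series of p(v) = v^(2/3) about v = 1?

-1/9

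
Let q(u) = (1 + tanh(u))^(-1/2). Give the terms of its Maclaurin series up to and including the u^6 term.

Compose series: expand the inner function first, then feed it into the outer expansion.
q(0) = 1
q′(0) = -1/2
q′′(0) = 3/4
q′′′(0) = -7/8
q^(4)(0) = 9/16
q^(5)(0) = -1/32
q^(6)(0) = 123/64

41*u^6/15360 - u^5/3840 + 3*u^4/128 - 7*u^3/48 + 3*u^2/8 - u/2 + 1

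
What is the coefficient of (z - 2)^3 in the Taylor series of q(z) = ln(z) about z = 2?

Compute the successive derivatives at the expansion point and divide by k!.
q(2) = ln(2)
q′(2) = 1/2
q′′(2) = -1/4
q′′′(2) = 1/4

1/24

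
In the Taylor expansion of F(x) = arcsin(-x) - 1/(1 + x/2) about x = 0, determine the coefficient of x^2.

-1/4

Add the two expansions coefficient-wise.
[x^0] = -1;  [x^1] = -1/2;  [x^2] = -1/4.
So c_2 = F′′(0)/2! = -1/4.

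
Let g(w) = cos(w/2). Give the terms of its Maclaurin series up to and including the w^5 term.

w^4/384 - w^2/8 + 1

[w^0] = 1;  [w^1] = 0;  [w^2] = -1/8;  [w^3] = 0;  [w^4] = 1/384;  [w^5] = 0.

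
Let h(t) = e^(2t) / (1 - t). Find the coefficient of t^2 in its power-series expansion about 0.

Expand 1/(denominator) as a geometric series and multiply by the numerator's series.
h(0) = 1
h′(0) = 3
h′′(0) = 10

5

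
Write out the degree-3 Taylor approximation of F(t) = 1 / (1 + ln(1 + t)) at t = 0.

Write 1/(1+u) = 1 - u + u^2 - u^3 + ... and substitute the series for u.

-7*t^3/3 + 3*t^2/2 - t + 1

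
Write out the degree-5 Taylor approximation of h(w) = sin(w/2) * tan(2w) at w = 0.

31*w^4/24 + w^2

Take the Cauchy product of the two expansions.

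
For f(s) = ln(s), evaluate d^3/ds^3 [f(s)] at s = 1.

Compute the successive derivatives at the expansion point and divide by k!.
From the series, [(s - 1)^3] f = 1/3; multiply by 3! = 6 to get 2.

2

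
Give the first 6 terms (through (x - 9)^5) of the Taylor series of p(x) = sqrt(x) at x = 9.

7*(x - 9)^5/5038848 - 5*(x - 9)^4/279936 + (x - 9)^3/3888 - (x - 9)^2/216 + (x - 9)/6 + 3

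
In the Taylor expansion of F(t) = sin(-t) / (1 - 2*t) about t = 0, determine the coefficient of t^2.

-2

Multiply the numerator's expansion by the denominator's geometric series.
[t^0] = 0;  [t^1] = -1;  [t^2] = -2.
So c_2 = F′′(0)/2! = -2.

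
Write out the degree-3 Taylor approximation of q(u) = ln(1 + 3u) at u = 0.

q(0) = 0
q′(0) = 3
q′′(0) = -9
q′′′(0) = 54
Then c_k = q^(k)(0)/k! gives each Taylor coefficient.

9*u^3 - 9*u^2/2 + 3*u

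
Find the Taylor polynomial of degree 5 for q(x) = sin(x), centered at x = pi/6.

sqrt(3)*(x - pi/6)^5/240 + (x - pi/6)^4/48 - sqrt(3)*(x - pi/6)^3/12 - (x - pi/6)^2/4 + sqrt(3)*(x - pi/6)/2 + 1/2

Apply the Taylor formula c_k = f^(k)(a)/k!.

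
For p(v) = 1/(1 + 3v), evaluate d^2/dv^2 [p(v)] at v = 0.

Apply the Taylor formula c_k = f^(k)(a)/k!.
The coefficient of v^2 in the expansion is 9, so p′′(0) = 2! * (9) = 18.

18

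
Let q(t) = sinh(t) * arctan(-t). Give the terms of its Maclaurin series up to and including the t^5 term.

Write out both Maclaurin series and multiply, keeping only the needed powers.
[t^0] = 0;  [t^1] = 0;  [t^2] = -1;  [t^3] = 0;  [t^4] = 1/6;  [t^5] = 0.

t^4/6 - t^2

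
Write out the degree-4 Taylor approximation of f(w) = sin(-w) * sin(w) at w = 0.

w^4/3 - w^2

Expand each factor separately, then convolve coefficients.
f(0) = 0
f′(0) = 0
f′′(0) = -2
f′′′(0) = 0
f^(4)(0) = 8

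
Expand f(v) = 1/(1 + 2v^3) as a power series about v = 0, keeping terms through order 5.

1 - 2*v^3

f(0) = 1
f′(0) = 0
f′′(0) = 0
f′′′(0) = -12
f^(4)(0) = 0
f^(5)(0) = 0
The Taylor polynomial is Σ f^(k)(0)/k! · v^k.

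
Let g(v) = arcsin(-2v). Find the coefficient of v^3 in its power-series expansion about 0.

Use the known series and substitute for the argument.
[v^0] = 0;  [v^1] = -2;  [v^2] = 0;  [v^3] = -4/3.

-4/3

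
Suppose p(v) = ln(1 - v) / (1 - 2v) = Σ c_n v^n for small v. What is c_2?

-5/2

Write out both Maclaurin series and multiply, keeping only the needed powers.
So c_2 = p′′(0)/2! = -5/2.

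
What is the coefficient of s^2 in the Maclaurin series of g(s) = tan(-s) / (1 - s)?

Multiply the two series term by term and collect like powers.
[s^0] = 0;  [s^1] = -1;  [s^2] = -1.

-1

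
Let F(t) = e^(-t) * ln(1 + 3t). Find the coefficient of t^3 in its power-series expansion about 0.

15

Expand each factor separately, then convolve coefficients.
F(0) = 0
F′(0) = 3
F′′(0) = -15
F′′′(0) = 90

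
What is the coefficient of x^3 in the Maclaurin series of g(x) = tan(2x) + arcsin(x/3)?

433/162

Add the two expansions coefficient-wise.
g(0) = 0
g′(0) = 7/3
g′′(0) = 0
g′′′(0) = 433/27
So c_3 = g′′′(0)/3! = 433/162.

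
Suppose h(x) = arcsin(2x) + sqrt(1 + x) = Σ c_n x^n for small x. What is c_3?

Expand each term separately and add.
h(0) = 1
h′(0) = 5/2
h′′(0) = -1/4
h′′′(0) = 67/8

67/48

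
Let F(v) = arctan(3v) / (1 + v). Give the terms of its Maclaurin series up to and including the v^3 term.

Multiply the two series term by term and collect like powers.
F(0) = 0
F′(0) = 3
F′′(0) = -6
F′′′(0) = -36

-6*v^3 - 3*v^2 + 3*v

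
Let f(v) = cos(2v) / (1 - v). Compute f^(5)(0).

Write out both Maclaurin series and multiply, keeping only the needed powers.
From the series, [v^5] f = -1/3; multiply by 5! = 120 to get -40.

-40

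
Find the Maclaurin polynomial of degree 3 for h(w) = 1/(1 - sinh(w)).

7*w^3/6 + w^2 + w + 1

Compose series: expand the inner function first, then feed it into the outer expansion.
[w^0] = 1;  [w^1] = 1;  [w^2] = 1;  [w^3] = 7/6.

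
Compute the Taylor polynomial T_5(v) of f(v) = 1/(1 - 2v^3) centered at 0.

f(0) = 1
f′(0) = 0
f′′(0) = 0
f′′′(0) = 12
f^(4)(0) = 0
f^(5)(0) = 0

2*v^3 + 1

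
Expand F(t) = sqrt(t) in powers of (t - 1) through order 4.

-5*(t - 1)^4/128 + (t - 1)^3/16 - (t - 1)^2/8 + (t - 1)/2 + 1

F(1) = 1
F′(1) = 1/2
F′′(1) = -1/4
F′′′(1) = 3/8
F^(4)(1) = -15/16
The Taylor polynomial is Σ F^(k)(1)/k! · (t - 1)^k.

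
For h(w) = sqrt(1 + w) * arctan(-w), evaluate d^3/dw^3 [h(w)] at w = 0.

11/4

Take the Cauchy product of the two expansions.
From the series, [w^3] h = 11/24; multiply by 3! = 6 to get 11/4.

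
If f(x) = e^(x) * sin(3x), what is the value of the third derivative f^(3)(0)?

Write out both Maclaurin series and multiply, keeping only the needed powers.
The coefficient of x^3 in the expansion is -3, so f′′′(0) = 3! * (-3) = -18.

-18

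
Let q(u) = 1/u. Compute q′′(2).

1/4

Compute the successive derivatives at the expansion point and divide by k!.
From the series, [(u - 2)^2] q = 1/8; multiply by 2! = 2 to get 1/4.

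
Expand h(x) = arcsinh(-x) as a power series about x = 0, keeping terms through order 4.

x^3/6 - x

Compute the successive derivatives at the expansion point and divide by k!.
[x^0] = 0;  [x^1] = -1;  [x^2] = 0;  [x^3] = 1/6;  [x^4] = 0.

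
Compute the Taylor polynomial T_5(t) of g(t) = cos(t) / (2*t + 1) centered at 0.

-337*t^5/12 + 337*t^4/24 - 7*t^3 + 7*t^2/2 - 2*t + 1

Use 1/(1 - r) = Σ r^k on the denominator, then take the Cauchy product.
g(0) = 1
g′(0) = -2
g′′(0) = 7
g′′′(0) = -42
g^(4)(0) = 337
g^(5)(0) = -3370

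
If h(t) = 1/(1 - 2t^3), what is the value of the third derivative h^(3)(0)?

Compute the successive derivatives at the expansion point and divide by k!.
From the series, [t^3] h = 2; multiply by 3! = 6 to get 12.

12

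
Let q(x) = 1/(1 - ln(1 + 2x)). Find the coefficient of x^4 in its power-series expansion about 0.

Plug the Maclaurin series of the inner function into that of the outer and collect terms.
q(0) = 1
q′(0) = 2
q′′(0) = 4
q′′′(0) = 16
q^(4)(0) = 64

8/3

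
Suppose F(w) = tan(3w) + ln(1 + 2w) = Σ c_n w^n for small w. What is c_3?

35/3

Expand each term separately and add.
F(0) = 0
F′(0) = 5
F′′(0) = -4
F′′′(0) = 70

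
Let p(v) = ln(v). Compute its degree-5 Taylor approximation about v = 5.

(v - 5)^5/15625 - (v - 5)^4/2500 + (v - 5)^3/375 - (v - 5)^2/50 + (v - 5)/5 + ln(5)

p(5) = ln(5)
p′(5) = 1/5
p′′(5) = -1/25
p′′′(5) = 2/125
p^(4)(5) = -6/625
p^(5)(5) = 24/3125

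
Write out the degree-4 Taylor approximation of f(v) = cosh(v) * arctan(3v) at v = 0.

-15*v^3/2 + 3*v

Take the Cauchy product of the two expansions.
[v^0] = 0;  [v^1] = 3;  [v^2] = 0;  [v^3] = -15/2;  [v^4] = 0.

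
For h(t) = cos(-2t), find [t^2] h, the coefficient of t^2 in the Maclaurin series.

-2

h(0) = 1
h′(0) = 0
h′′(0) = -4
So c_2 = h′′(0)/2! = -2.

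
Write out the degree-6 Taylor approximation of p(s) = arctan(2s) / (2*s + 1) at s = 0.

-832*s^6/15 + 416*s^5/15 - 32*s^4/3 + 16*s^3/3 - 4*s^2 + 2*s

Multiply the numerator's expansion by the denominator's geometric series.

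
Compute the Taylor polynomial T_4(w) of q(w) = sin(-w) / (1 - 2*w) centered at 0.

Use 1/(1 - r) = Σ r^k on the denominator, then take the Cauchy product.
q(0) = 0
q′(0) = -1
q′′(0) = -4
q′′′(0) = -23
q^(4)(0) = -184

-23*w^4/3 - 23*w^3/6 - 2*w^2 - w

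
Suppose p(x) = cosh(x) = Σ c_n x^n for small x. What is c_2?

1/2

Compute the successive derivatives at the expansion point and divide by k!.
p(0) = 1
p′(0) = 0
p′′(0) = 1
The Taylor polynomial is Σ p^(k)(0)/k! · x^k.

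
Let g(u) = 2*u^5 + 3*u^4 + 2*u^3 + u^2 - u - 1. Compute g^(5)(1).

240

The coefficient of (u - 1)^5 in the expansion is 2, so g^(5)(1) = 5! * (2) = 240.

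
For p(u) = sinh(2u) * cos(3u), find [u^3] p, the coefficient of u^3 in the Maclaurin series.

Write out both Maclaurin series and multiply, keeping only the needed powers.
p(0) = 0
p′(0) = 2
p′′(0) = 0
p′′′(0) = -46

-23/3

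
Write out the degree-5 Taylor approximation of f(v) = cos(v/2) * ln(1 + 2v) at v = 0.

1943*v^5/320 - 15*v^4/4 + 29*v^3/12 - 2*v^2 + 2*v

Write out both Maclaurin series and multiply, keeping only the needed powers.
f(0) = 0
f′(0) = 2
f′′(0) = -4
f′′′(0) = 29/2
f^(4)(0) = -90
f^(5)(0) = 5829/8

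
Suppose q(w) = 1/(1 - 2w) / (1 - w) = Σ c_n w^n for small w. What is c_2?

7

Expand each factor separately, then convolve coefficients.
q(0) = 1
q′(0) = 3
q′′(0) = 14
So c_2 = q′′(0)/2! = 7.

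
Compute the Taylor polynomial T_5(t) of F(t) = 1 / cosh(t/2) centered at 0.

Write the quotient as an unknown series and match coefficients against numerator = denominator · series.
F(0) = 1
F′(0) = 0
F′′(0) = -1/4
F′′′(0) = 0
F^(4)(0) = 5/16
F^(5)(0) = 0
Then c_k = F^(k)(0)/k! gives each Taylor coefficient.

5*t^4/384 - t^2/8 + 1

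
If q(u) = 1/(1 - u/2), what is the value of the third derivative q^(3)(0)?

3/4

The coefficient of u^3 in the expansion is 1/8, so q′′′(0) = 3! * (1/8) = 3/4.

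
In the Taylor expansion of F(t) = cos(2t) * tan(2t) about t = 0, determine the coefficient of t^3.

Take the Cauchy product of the two expansions.
F(0) = 0
F′(0) = 2
F′′(0) = 0
F′′′(0) = -8
So c_3 = F′′′(0)/3! = -4/3.

-4/3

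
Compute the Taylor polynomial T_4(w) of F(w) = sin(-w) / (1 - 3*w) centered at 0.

-53*w^4/2 - 53*w^3/6 - 3*w^2 - w

Multiply the numerator's expansion by the denominator's geometric series.
F(0) = 0
F′(0) = -1
F′′(0) = -6
F′′′(0) = -53
F^(4)(0) = -636
Then c_k = F^(k)(0)/k! gives each Taylor coefficient.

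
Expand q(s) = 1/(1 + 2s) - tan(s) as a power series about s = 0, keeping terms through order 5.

Combine the two series term by term.
[s^0] = 1;  [s^1] = -3;  [s^2] = 4;  [s^3] = -25/3;  [s^4] = 16;  [s^5] = -482/15.

-482*s^5/15 + 16*s^4 - 25*s^3/3 + 4*s^2 - 3*s + 1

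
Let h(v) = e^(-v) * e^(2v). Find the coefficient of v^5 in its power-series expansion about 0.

1/120

Write out both Maclaurin series and multiply, keeping only the needed powers.
h(0) = 1
h′(0) = 1
h′′(0) = 1
h′′′(0) = 1
h^(4)(0) = 1
h^(5)(0) = 1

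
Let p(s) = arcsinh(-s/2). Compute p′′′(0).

1/8

From the series, [s^3] p = 1/48; multiply by 3! = 6 to get 1/8.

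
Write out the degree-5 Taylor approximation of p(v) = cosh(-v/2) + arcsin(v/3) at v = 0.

Add the two expansions coefficient-wise.

v^5/3240 + v^4/384 + v^3/162 + v^2/8 + v/3 + 1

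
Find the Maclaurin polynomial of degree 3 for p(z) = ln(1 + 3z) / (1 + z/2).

12*z^3 - 6*z^2 + 3*z

Take the Cauchy product of the two expansions.
[z^0] = 0;  [z^1] = 3;  [z^2] = -6;  [z^3] = 12.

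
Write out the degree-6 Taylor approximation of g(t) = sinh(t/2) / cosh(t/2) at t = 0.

Invert the denominator's series and multiply.

t^5/240 - t^3/24 + t/2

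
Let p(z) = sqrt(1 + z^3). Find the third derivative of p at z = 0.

3

The coefficient of z^3 in the expansion is 1/2, so p′′′(0) = 3! * (1/2) = 3.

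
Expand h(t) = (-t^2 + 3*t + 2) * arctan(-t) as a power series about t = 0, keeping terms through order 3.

5*t^3/3 - 3*t^2 - 2*t

Multiply each power in the prefactor through the base expansion.
h(0) = 0
h′(0) = -2
h′′(0) = -6
h′′′(0) = 10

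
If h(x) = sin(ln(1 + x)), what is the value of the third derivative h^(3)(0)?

1

Let u equal the inner series; expand the outer function in u and truncate.
The coefficient of x^3 in the expansion is 1/6, so h′′′(0) = 3! * (1/6) = 1.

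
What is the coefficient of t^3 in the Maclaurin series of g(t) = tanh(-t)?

1/3

g(0) = 0
g′(0) = -1
g′′(0) = 0
g′′′(0) = 2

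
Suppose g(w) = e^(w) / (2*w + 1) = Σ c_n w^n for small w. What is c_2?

5/2

Multiply the numerator's expansion by the denominator's geometric series.
g(0) = 1
g′(0) = -1
g′′(0) = 5
So c_2 = g′′(0)/2! = 5/2.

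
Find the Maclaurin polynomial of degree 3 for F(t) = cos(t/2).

Use the known series and substitute for the argument.
F(0) = 1
F′(0) = 0
F′′(0) = -1/4
F′′′(0) = 0

1 - t^2/8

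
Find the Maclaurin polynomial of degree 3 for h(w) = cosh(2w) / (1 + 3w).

-33*w^3 + 11*w^2 - 3*w + 1

Multiply the two series term by term and collect like powers.
[w^0] = 1;  [w^1] = -3;  [w^2] = 11;  [w^3] = -33.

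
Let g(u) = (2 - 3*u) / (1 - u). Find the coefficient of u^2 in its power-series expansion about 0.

-1

Distribute the polynomial across the series and collect like powers.
g(0) = 2
g′(0) = -1
g′′(0) = -2
So c_2 = g′′(0)/2! = -1.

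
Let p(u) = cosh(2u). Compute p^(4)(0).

Differentiate repeatedly and evaluate at the center.
The coefficient of u^4 in the expansion is 2/3, so p^(4)(0) = 4! * (2/3) = 16.

16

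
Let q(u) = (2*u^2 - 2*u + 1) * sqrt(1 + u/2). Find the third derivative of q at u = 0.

Distribute the polynomial across the series and collect like powers.
The coefficient of u^3 in the expansion is 73/128, so q′′′(0) = 3! * (73/128) = 219/64.

219/64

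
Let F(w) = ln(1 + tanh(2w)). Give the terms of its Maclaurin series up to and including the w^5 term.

4*w^4/3 - 2*w^2 + 2*w

Let u equal the inner series; expand the outer function in u and truncate.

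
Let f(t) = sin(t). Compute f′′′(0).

The coefficient of t^3 in the expansion is -1/6, so f′′′(0) = 3! * (-1/6) = -1.

-1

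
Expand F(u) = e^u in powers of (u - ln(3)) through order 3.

(u - ln(3))^3/2 + 3*(u - ln(3))^2/2 + 3*(u - ln(3)) + 3

F(ln(3)) = 3
F′(ln(3)) = 3
F′′(ln(3)) = 3
F′′′(ln(3)) = 3
Then c_k = F^(k)(ln(3))/k! gives each Taylor coefficient.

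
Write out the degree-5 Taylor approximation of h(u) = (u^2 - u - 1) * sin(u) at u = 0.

Multiply each power in the prefactor through the base expansion.
h(0) = 0
h′(0) = -1
h′′(0) = -2
h′′′(0) = 7
h^(4)(0) = 4
h^(5)(0) = -21
The Taylor polynomial is Σ h^(k)(0)/k! · u^k.

-7*u^5/40 + u^4/6 + 7*u^3/6 - u^2 - u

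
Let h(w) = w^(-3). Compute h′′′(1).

-60

From the series, [(w - 1)^3] h = -10; multiply by 3! = 6 to get -60.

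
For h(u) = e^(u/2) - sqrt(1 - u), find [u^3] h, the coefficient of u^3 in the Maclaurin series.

Add the two expansions coefficient-wise.
h(0) = 0
h′(0) = 1
h′′(0) = 1/2
h′′′(0) = 1/2
So c_3 = h′′′(0)/3! = 1/12.

1/12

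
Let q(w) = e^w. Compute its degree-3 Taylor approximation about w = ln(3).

(w - ln(3))^3/2 + 3*(w - ln(3))^2/2 + 3*(w - ln(3)) + 3

q(ln(3)) = 3
q′(ln(3)) = 3
q′′(ln(3)) = 3
q′′′(ln(3)) = 3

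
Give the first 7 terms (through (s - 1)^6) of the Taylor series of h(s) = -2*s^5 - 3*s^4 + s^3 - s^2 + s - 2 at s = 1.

-2*(s - 1)^5 - 13*(s - 1)^4 - 31*(s - 1)^3 - 36*(s - 1)^2 - 20*(s - 1) - 6

[(s - 1)^0] = -6;  [(s - 1)^1] = -20;  [(s - 1)^2] = -36;  [(s - 1)^3] = -31;  [(s - 1)^4] = -13;  [(s - 1)^5] = -2;  [(s - 1)^6] = 0.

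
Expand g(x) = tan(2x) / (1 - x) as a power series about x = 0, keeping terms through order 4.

Write out both Maclaurin series and multiply, keeping only the needed powers.
g(0) = 0
g′(0) = 2
g′′(0) = 4
g′′′(0) = 28
g^(4)(0) = 112

14*x^4/3 + 14*x^3/3 + 2*x^2 + 2*x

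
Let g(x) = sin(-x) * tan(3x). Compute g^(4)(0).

-204

Take the Cauchy product of the two expansions.
The coefficient of x^4 in the expansion is -17/2, so g^(4)(0) = 4! * (-17/2) = -204.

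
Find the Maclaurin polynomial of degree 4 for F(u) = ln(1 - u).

-u^4/4 - u^3/3 - u^2/2 - u

Use the known series and substitute for the argument.
F(0) = 0
F′(0) = -1
F′′(0) = -1
F′′′(0) = -2
F^(4)(0) = -6
The Taylor polynomial is Σ F^(k)(0)/k! · u^k.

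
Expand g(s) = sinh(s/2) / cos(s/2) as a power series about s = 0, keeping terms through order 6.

3*s^5/320 + s^3/12 + s/2

Invert the denominator's series and multiply.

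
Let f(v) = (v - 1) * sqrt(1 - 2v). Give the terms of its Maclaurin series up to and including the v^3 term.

Distribute the polynomial across the series and collect like powers.

-v^2/2 + 2*v - 1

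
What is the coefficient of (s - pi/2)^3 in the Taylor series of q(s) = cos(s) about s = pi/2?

1/6

[(s - pi/2)^0] = 0;  [(s - pi/2)^1] = -1;  [(s - pi/2)^2] = 0;  [(s - pi/2)^3] = 1/6.
So c_3 = q′′′(pi/2)/3! = 1/6.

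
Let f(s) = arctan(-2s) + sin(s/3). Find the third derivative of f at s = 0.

Expand each term separately and add.
The coefficient of s^3 in the expansion is 431/162, so f′′′(0) = 3! * (431/162) = 431/27.

431/27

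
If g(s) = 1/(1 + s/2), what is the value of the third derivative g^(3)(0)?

The coefficient of s^3 in the expansion is -1/8, so g′′′(0) = 3! * (-1/8) = -3/4.

-3/4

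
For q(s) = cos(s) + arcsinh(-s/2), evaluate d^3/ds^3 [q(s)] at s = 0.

1/8

Expand each term separately and add.
The coefficient of s^3 in the expansion is 1/48, so q′′′(0) = 3! * (1/48) = 1/8.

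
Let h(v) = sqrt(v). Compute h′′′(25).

From the series, [(v - 25)^3] h = 1/50000; multiply by 3! = 6 to get 3/25000.

3/25000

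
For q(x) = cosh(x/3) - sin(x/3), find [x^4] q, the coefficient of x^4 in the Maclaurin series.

Combine the two series term by term.
q(0) = 1
q′(0) = -1/3
q′′(0) = 1/9
q′′′(0) = 1/27
q^(4)(0) = 1/81
Dividing each by k! gives the coefficients c_0, ..., c_4.

1/1944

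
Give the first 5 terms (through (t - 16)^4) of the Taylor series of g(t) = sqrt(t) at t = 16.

-5*(t - 16)^4/2097152 + (t - 16)^3/16384 - (t - 16)^2/512 + (t - 16)/8 + 4

g(16) = 4
g′(16) = 1/8
g′′(16) = -1/256
g′′′(16) = 3/8192
g^(4)(16) = -15/262144
The Taylor polynomial is Σ g^(k)(16)/k! · (t - 16)^k.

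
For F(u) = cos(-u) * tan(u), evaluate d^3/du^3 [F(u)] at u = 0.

-1

Write out both Maclaurin series and multiply, keeping only the needed powers.
From the series, [u^3] F = -1/6; multiply by 3! = 6 to get -1.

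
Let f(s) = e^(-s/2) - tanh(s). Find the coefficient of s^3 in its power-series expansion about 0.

Combine the two series term by term.
f(0) = 1
f′(0) = -3/2
f′′(0) = 1/4
f′′′(0) = 15/8
So c_3 = f′′′(0)/3! = 5/16.

5/16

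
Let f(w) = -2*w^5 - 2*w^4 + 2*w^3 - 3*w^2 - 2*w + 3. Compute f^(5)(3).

-240

The coefficient of (w - 3)^5 in the expansion is -2, so f^(5)(3) = 5! * (-2) = -240.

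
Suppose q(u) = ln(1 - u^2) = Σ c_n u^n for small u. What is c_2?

Apply the Taylor formula c_k = f^(k)(a)/k!.
q(0) = 0
q′(0) = 0
q′′(0) = -2
The Taylor polynomial is Σ q^(k)(0)/k! · u^k.

-1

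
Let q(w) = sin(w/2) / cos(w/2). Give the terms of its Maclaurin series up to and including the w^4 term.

Write the quotient as an unknown series and match coefficients against numerator = denominator · series.
q(0) = 0
q′(0) = 1/2
q′′(0) = 0
q′′′(0) = 1/4
q^(4)(0) = 0
Dividing each by k! gives the coefficients c_0, ..., c_4.

w^3/24 + w/2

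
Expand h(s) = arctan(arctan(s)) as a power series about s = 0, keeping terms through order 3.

Compose series: expand the inner function first, then feed it into the outer expansion.
h(0) = 0
h′(0) = 1
h′′(0) = 0
h′′′(0) = -4
The Taylor polynomial is Σ h^(k)(0)/k! · s^k.

-2*s^3/3 + s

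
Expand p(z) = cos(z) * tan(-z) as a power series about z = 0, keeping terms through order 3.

Multiply the two series term by term and collect like powers.

z^3/6 - z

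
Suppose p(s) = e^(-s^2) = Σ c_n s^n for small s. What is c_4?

1/2

[s^0] = 1;  [s^1] = 0;  [s^2] = -1;  [s^3] = 0;  [s^4] = 1/2.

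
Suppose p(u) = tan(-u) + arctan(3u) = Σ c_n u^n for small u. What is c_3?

Combine the two series term by term.
p(0) = 0
p′(0) = 2
p′′(0) = 0
p′′′(0) = -56
So c_3 = p′′′(0)/3! = -28/3.

-28/3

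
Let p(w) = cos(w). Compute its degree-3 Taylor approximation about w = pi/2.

(w - pi/2)^3/6 - (w - pi/2)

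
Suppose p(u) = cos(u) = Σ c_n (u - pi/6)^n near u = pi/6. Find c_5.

[(u - pi/6)^0] = sqrt(3)/2;  [(u - pi/6)^1] = -1/2;  [(u - pi/6)^2] = -sqrt(3)/4;  [(u - pi/6)^3] = 1/12;  [(u - pi/6)^4] = sqrt(3)/48;  [(u - pi/6)^5] = -1/240.
So c_5 = p^(5)(pi/6)/5! = -1/240.

-1/240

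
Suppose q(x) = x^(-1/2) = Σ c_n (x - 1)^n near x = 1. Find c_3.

-5/16

Differentiate repeatedly and evaluate at the center.
[(x - 1)^0] = 1;  [(x - 1)^1] = -1/2;  [(x - 1)^2] = 3/8;  [(x - 1)^3] = -5/16.
So c_3 = q′′′(1)/3! = -5/16.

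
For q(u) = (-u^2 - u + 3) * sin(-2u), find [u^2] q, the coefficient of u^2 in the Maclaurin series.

Distribute the polynomial across the series and collect like powers.
[u^0] = 0;  [u^1] = -6;  [u^2] = 2.
So c_2 = q′′(0)/2! = 2.

2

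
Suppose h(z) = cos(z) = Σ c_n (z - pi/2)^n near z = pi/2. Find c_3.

Differentiate repeatedly and evaluate at the center.
h(pi/2) = 0
h′(pi/2) = -1
h′′(pi/2) = 0
h′′′(pi/2) = 1
Dividing each by k! gives the coefficients c_0, ..., c_3.

1/6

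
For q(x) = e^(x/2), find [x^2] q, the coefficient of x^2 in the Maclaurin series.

1/8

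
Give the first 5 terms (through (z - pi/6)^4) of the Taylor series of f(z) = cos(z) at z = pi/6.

sqrt(3)*(z - pi/6)^4/48 + (z - pi/6)^3/12 - sqrt(3)*(z - pi/6)^2/4 - (z - pi/6)/2 + sqrt(3)/2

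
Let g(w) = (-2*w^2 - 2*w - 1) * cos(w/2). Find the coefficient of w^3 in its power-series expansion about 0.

Distribute the polynomial across the series and collect like powers.
g(0) = -1
g′(0) = -2
g′′(0) = -15/4
g′′′(0) = 3/2
So c_3 = g′′′(0)/3! = 1/4.

1/4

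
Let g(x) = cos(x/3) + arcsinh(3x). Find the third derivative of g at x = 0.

-27

Expand each term separately and add.
The coefficient of x^3 in the expansion is -9/2, so g′′′(0) = 3! * (-9/2) = -27.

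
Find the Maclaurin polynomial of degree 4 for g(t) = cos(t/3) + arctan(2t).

t^4/1944 - 8*t^3/3 - t^2/18 + 2*t + 1

Add the two expansions coefficient-wise.
[t^0] = 1;  [t^1] = 2;  [t^2] = -1/18;  [t^3] = -8/3;  [t^4] = 1/1944.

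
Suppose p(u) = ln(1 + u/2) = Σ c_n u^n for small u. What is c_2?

Compute the successive derivatives at the expansion point and divide by k!.
p(0) = 0
p′(0) = 1/2
p′′(0) = -1/4
So c_2 = p′′(0)/2! = -1/8.

-1/8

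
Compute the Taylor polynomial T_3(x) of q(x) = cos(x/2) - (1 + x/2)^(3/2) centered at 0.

Expand each term separately and add.
q(0) = 0
q′(0) = -3/4
q′′(0) = -7/16
q′′′(0) = 3/64
Dividing each by k! gives the coefficients c_0, ..., c_3.

x^3/128 - 7*x^2/32 - 3*x/4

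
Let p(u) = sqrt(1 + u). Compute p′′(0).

From the series, [u^2] p = -1/8; multiply by 2! = 2 to get -1/4.

-1/4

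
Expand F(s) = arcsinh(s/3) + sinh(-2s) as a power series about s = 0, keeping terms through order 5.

Expand each term separately and add.
[s^0] = 0;  [s^1] = -5/3;  [s^2] = 0;  [s^3] = -217/162;  [s^4] = 0;  [s^5] = -863/3240.

-863*s^5/3240 - 217*s^3/162 - 5*s/3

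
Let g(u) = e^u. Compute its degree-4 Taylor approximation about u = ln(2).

(u - ln(2))^4/12 + (u - ln(2))^3/3 + (u - ln(2))^2 + 2*(u - ln(2)) + 2

Differentiate repeatedly and evaluate at the center.
g(ln(2)) = 2
g′(ln(2)) = 2
g′′(ln(2)) = 2
g′′′(ln(2)) = 2
g^(4)(ln(2)) = 2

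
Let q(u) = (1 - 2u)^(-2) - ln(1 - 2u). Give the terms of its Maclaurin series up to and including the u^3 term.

Combine the two series term by term.

104*u^3/3 + 14*u^2 + 6*u + 1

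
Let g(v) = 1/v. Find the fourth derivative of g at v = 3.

The coefficient of (v - 3)^4 in the expansion is 1/243, so g^(4)(3) = 4! * (1/243) = 8/81.

8/81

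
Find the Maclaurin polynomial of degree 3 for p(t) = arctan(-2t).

Differentiate repeatedly and evaluate at the center.
p(0) = 0
p′(0) = -2
p′′(0) = 0
p′′′(0) = 16
The Taylor polynomial is Σ p^(k)(0)/k! · t^k.

8*t^3/3 - 2*t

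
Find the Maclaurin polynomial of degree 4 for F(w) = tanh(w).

-w^3/3 + w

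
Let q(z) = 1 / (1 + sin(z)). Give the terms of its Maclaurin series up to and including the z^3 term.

Expand as Σ (-1)^k u^k with u equal to the inner function's series.
q(0) = 1
q′(0) = -1
q′′(0) = 2
q′′′(0) = -5
Dividing each by k! gives the coefficients c_0, ..., c_3.

-5*z^3/6 + z^2 - z + 1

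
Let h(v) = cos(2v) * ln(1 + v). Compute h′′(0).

-1

Write out both Maclaurin series and multiply, keeping only the needed powers.
From the series, [v^2] h = -1/2; multiply by 2! = 2 to get -1.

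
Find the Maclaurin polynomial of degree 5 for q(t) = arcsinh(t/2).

3*t^5/1280 - t^3/48 + t/2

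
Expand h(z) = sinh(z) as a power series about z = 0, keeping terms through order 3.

z^3/6 + z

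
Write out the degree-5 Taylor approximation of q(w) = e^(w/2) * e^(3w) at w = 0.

16807*w^5/3840 + 2401*w^4/384 + 343*w^3/48 + 49*w^2/8 + 7*w/2 + 1

Expand each factor separately, then convolve coefficients.
[w^0] = 1;  [w^1] = 7/2;  [w^2] = 49/8;  [w^3] = 343/48;  [w^4] = 2401/384;  [w^5] = 16807/3840.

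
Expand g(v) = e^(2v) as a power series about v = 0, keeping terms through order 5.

Apply the Taylor formula c_k = f^(k)(a)/k!.
g(0) = 1
g′(0) = 2
g′′(0) = 4
g′′′(0) = 8
g^(4)(0) = 16
g^(5)(0) = 32
The Taylor polynomial is Σ g^(k)(0)/k! · v^k.

4*v^5/15 + 2*v^4/3 + 4*v^3/3 + 2*v^2 + 2*v + 1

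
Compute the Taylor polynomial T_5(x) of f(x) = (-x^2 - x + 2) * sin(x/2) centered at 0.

41*x^5/1920 + x^4/48 - 13*x^3/24 - x^2/2 + x

Shift and add copies of the series according to the polynomial's terms.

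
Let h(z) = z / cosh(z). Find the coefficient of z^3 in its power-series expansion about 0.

-1/2

Divide the numerator series by the denominator series (power-series long division).
h(0) = 0
h′(0) = 1
h′′(0) = 0
h′′′(0) = -3
So c_3 = h′′′(0)/3! = -1/2.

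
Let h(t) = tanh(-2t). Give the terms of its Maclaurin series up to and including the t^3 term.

8*t^3/3 - 2*t

Apply the Taylor formula c_k = f^(k)(a)/k!.
[t^0] = 0;  [t^1] = -2;  [t^2] = 0;  [t^3] = 8/3.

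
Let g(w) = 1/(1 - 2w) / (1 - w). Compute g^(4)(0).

744

Expand each factor separately, then convolve coefficients.
The coefficient of w^4 in the expansion is 31, so g^(4)(0) = 4! * (31) = 744.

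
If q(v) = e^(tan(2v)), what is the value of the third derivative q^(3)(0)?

Plug the Maclaurin series of the inner function into that of the outer and collect terms.
The coefficient of v^3 in the expansion is 4, so q′′′(0) = 3! * (4) = 24.

24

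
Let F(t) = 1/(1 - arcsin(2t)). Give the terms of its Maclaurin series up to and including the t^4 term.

Let u equal the inner series; expand the outer function in u and truncate.
F(0) = 1
F′(0) = 2
F′′(0) = 8
F′′′(0) = 56
F^(4)(0) = 512

64*t^4/3 + 28*t^3/3 + 4*t^2 + 2*t + 1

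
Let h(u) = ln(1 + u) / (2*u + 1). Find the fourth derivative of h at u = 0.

-262

Expand 1/(denominator) as a geometric series and multiply by the numerator's series.
From the series, [u^4] h = -131/12; multiply by 4! = 24 to get -262.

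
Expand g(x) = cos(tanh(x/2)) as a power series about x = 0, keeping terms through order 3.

1 - x^2/8

Plug the Maclaurin series of the inner function into that of the outer and collect terms.
[x^0] = 1;  [x^1] = 0;  [x^2] = -1/8;  [x^3] = 0.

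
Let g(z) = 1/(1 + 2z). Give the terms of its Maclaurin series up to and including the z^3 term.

-8*z^3 + 4*z^2 - 2*z + 1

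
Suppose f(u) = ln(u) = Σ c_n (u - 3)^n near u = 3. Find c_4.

-1/324

f(3) = ln(3)
f′(3) = 1/3
f′′(3) = -1/9
f′′′(3) = 2/27
f^(4)(3) = -2/27
Dividing each by k! gives the coefficients c_0, ..., c_4.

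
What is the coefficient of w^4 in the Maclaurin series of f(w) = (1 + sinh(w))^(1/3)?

Let u equal the inner series; expand the outer function in u and truncate.
f(0) = 1
f′(0) = 1/3
f′′(0) = -2/9
f′′′(0) = 19/27
f^(4)(0) = -152/81

-19/243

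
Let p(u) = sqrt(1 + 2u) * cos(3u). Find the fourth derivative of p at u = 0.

Expand each factor separately, then convolve coefficients.
The coefficient of u^4 in the expansion is 5, so p^(4)(0) = 4! * (5) = 120.

120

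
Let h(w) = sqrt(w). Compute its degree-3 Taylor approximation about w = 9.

[(w - 9)^0] = 3;  [(w - 9)^1] = 1/6;  [(w - 9)^2] = -1/216;  [(w - 9)^3] = 1/3888.

(w - 9)^3/3888 - (w - 9)^2/216 + (w - 9)/6 + 3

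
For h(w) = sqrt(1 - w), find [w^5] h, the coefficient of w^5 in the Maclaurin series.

-7/256

[w^0] = 1;  [w^1] = -1/2;  [w^2] = -1/8;  [w^3] = -1/16;  [w^4] = -5/128;  [w^5] = -7/256.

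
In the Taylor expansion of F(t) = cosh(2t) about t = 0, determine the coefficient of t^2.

F(0) = 1
F′(0) = 0
F′′(0) = 4

2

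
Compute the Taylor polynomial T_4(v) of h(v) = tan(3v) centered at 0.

9*v^3 + 3*v

h(0) = 0
h′(0) = 3
h′′(0) = 0
h′′′(0) = 54
h^(4)(0) = 0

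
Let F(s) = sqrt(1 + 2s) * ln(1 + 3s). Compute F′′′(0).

18

Multiply the two series term by term and collect like powers.
The coefficient of s^3 in the expansion is 3, so F′′′(0) = 3! * (3) = 18.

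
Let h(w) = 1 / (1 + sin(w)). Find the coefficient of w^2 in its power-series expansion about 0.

Use the geometric series for the reciprocal, then substitute.

1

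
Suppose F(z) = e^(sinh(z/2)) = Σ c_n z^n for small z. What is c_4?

5/384

Let u equal the inner series; expand the outer function in u and truncate.
F(0) = 1
F′(0) = 1/2
F′′(0) = 1/4
F′′′(0) = 1/4
F^(4)(0) = 5/16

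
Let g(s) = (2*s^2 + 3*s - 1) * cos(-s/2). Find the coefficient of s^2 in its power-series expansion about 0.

Multiply each power in the prefactor through the base expansion.
g(0) = -1
g′(0) = 3
g′′(0) = 17/4

17/8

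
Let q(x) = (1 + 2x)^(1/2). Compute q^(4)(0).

The coefficient of x^4 in the expansion is -5/8, so q^(4)(0) = 4! * (-5/8) = -15.

-15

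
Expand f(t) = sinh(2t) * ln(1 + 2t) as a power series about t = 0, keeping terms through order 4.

8*t^4 - 4*t^3 + 4*t^2

Multiply the two series term by term and collect like powers.
f(0) = 0
f′(0) = 0
f′′(0) = 8
f′′′(0) = -24
f^(4)(0) = 192
Dividing each by k! gives the coefficients c_0, ..., c_4.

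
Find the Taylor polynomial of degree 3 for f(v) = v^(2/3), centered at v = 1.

4*(v - 1)^3/81 - (v - 1)^2/9 + 2*(v - 1)/3 + 1

[(v - 1)^0] = 1;  [(v - 1)^1] = 2/3;  [(v - 1)^2] = -1/9;  [(v - 1)^3] = 4/81.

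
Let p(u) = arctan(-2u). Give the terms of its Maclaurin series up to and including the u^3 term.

[u^0] = 0;  [u^1] = -2;  [u^2] = 0;  [u^3] = 8/3.

8*u^3/3 - 2*u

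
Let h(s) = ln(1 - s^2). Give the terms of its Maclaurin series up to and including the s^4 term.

h(0) = 0
h′(0) = 0
h′′(0) = -2
h′′′(0) = 0
h^(4)(0) = -12

-s^4/2 - s^2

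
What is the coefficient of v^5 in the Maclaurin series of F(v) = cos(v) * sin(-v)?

-2/15

Write out both Maclaurin series and multiply, keeping only the needed powers.
[v^0] = 0;  [v^1] = -1;  [v^2] = 0;  [v^3] = 2/3;  [v^4] = 0;  [v^5] = -2/15.
So c_5 = F^(5)(0)/5! = -2/15.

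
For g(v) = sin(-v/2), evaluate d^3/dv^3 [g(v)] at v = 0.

1/8

Use the known series and substitute for the argument.
The coefficient of v^3 in the expansion is 1/48, so g′′′(0) = 3! * (1/48) = 1/8.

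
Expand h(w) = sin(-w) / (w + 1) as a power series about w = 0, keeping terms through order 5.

Expand 1/(denominator) as a geometric series and multiply by the numerator's series.
h(0) = 0
h′(0) = -1
h′′(0) = 2
h′′′(0) = -5
h^(4)(0) = 20
h^(5)(0) = -101
The Taylor polynomial is Σ h^(k)(0)/k! · w^k.

-101*w^5/120 + 5*w^4/6 - 5*w^3/6 + w^2 - w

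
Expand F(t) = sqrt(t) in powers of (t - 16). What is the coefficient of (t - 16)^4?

-5/2097152

[(t - 16)^0] = 4;  [(t - 16)^1] = 1/8;  [(t - 16)^2] = -1/512;  [(t - 16)^3] = 1/16384;  [(t - 16)^4] = -5/2097152.
So c_4 = F^(4)(16)/4! = -5/2097152.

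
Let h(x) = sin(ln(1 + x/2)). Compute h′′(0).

Let u equal the inner series; expand the outer function in u and truncate.
The coefficient of x^2 in the expansion is -1/8, so h′′(0) = 2! * (-1/8) = -1/4.

-1/4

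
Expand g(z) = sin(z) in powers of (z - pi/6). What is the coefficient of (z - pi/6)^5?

Apply the Taylor formula c_k = f^(k)(a)/k!.
So c_5 = g^(5)(pi/6)/5! = sqrt(3)/240.

sqrt(3)/240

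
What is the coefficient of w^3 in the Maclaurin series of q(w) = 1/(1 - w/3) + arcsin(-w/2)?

7/432

Expand each term separately and add.
[w^0] = 1;  [w^1] = -1/6;  [w^2] = 1/9;  [w^3] = 7/432.
So c_3 = q′′′(0)/3! = 7/432.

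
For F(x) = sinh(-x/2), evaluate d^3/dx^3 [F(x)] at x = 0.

-1/8

Compute the successive derivatives at the expansion point and divide by k!.
The coefficient of x^3 in the expansion is -1/48, so F′′′(0) = 3! * (-1/48) = -1/8.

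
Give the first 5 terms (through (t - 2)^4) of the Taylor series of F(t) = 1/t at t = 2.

[(t - 2)^0] = 1/2;  [(t - 2)^1] = -1/4;  [(t - 2)^2] = 1/8;  [(t - 2)^3] = -1/16;  [(t - 2)^4] = 1/32.

(t - 2)^4/32 - (t - 2)^3/16 + (t - 2)^2/8 - (t - 2)/4 + 1/2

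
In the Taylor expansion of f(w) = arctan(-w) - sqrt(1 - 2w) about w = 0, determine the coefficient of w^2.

1/2

Expand each term separately and add.
f(0) = -1
f′(0) = 0
f′′(0) = 1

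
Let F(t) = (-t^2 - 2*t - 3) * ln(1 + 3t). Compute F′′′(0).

Multiply each power in the prefactor through the base expansion.
The coefficient of t^3 in the expansion is -21, so F′′′(0) = 3! * (-21) = -126.

-126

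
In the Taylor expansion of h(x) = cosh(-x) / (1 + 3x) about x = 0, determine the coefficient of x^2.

Expand each factor separately, then convolve coefficients.
[x^0] = 1;  [x^1] = -3;  [x^2] = 19/2.
So c_2 = h′′(0)/2! = 19/2.

19/2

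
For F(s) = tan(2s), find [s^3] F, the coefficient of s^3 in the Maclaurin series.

8/3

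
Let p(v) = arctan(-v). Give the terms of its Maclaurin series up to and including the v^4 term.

Apply the Taylor formula c_k = f^(k)(a)/k!.
p(0) = 0
p′(0) = -1
p′′(0) = 0
p′′′(0) = 2
p^(4)(0) = 0
The Taylor polynomial is Σ p^(k)(0)/k! · v^k.

v^3/3 - v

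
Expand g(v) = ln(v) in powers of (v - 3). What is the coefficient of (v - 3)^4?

Apply the Taylor formula c_k = f^(k)(a)/k!.
g(3) = ln(3)
g′(3) = 1/3
g′′(3) = -1/9
g′′′(3) = 2/27
g^(4)(3) = -2/27

-1/324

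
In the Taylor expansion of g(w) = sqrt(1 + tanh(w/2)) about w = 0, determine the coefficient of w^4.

Plug the Maclaurin series of the inner function into that of the outer and collect terms.

17/6144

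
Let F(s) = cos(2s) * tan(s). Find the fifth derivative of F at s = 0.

16

Take the Cauchy product of the two expansions.
The coefficient of s^5 in the expansion is 2/15, so F^(5)(0) = 5! * (2/15) = 16.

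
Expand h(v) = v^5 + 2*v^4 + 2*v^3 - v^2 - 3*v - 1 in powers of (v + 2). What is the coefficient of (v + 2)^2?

-45

Differentiate repeatedly and evaluate at the center.
h(-2) = -15
h′(-2) = 41
h′′(-2) = -90
Then c_k = h^(k)(-2)/k! gives each Taylor coefficient.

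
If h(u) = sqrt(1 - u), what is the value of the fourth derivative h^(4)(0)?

The coefficient of u^4 in the expansion is -5/128, so h^(4)(0) = 4! * (-5/128) = -15/16.

-15/16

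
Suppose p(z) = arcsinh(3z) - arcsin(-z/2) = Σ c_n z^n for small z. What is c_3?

-215/48

Add the two expansions coefficient-wise.
[z^0] = 0;  [z^1] = 7/2;  [z^2] = 0;  [z^3] = -215/48.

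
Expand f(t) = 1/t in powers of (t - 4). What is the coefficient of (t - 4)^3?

Differentiate repeatedly and evaluate at the center.
f(4) = 1/4
f′(4) = -1/16
f′′(4) = 1/32
f′′′(4) = -3/128
The Taylor polynomial is Σ f^(k)(4)/k! · (t - 4)^k.

-1/256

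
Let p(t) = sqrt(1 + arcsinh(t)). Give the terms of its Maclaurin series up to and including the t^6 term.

-769*t^6/46080 + 43*t^5/1280 + t^4/384 - t^3/48 - t^2/8 + t/2 + 1

Let u equal the inner series; expand the outer function in u and truncate.
p(0) = 1
p′(0) = 1/2
p′′(0) = -1/4
p′′′(0) = -1/8
p^(4)(0) = 1/16
p^(5)(0) = 129/32
p^(6)(0) = -769/64
Then c_k = p^(k)(0)/k! gives each Taylor coefficient.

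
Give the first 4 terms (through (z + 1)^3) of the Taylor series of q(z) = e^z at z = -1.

Apply the Taylor formula c_k = f^(k)(a)/k!.

(z + 1)^3*e^(-1)/6 + (z + 1)^2*e^(-1)/2 + (z + 1)*e^(-1) + e^(-1)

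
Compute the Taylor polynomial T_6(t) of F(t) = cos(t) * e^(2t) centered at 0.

-13*t^6/80 - 19*t^5/60 - 7*t^4/24 + t^3/3 + 3*t^2/2 + 2*t + 1

Multiply the two series term by term and collect like powers.
[t^0] = 1;  [t^1] = 2;  [t^2] = 3/2;  [t^3] = 1/3;  [t^4] = -7/24;  [t^5] = -19/60;  [t^6] = -13/80.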